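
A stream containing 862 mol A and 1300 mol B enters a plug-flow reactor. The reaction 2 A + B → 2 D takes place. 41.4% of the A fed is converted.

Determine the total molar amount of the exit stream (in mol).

A reacted = 0.414 × 862 = 356.9 mol; ν_A = −2, so ξ = 356.9/2 = 178.4 mol.
Outlet amounts (n = n₀ + ν ξ):
  A: 862 − 2(178.4) = 505.1
  B: 1300 − 1(178.4) = 1122
  D: 0 + 2(178.4) = 356.9
Total out = 505.1 + 1122 + 356.9 = 1984 mol.

1980 mol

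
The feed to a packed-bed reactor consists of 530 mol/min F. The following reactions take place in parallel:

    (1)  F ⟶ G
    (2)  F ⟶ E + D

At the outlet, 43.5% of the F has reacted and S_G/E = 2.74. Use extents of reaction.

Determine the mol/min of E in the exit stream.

61.6 mol/min

Conversion of F: F consumed = 0.435 × 530 = 230.6 mol/min = 1ξ₁ + 1ξ₂.
Selectivity: 1ξ₁ / (1ξ₂) = 2.74 → ξ₁ = 2.74 ξ₂.
Substitute: (1·2.74 + 1) ξ₂ = 230.6 → ξ₂ = 61.64 mol/min, ξ₁ = 168.9 mol/min.
Outlet amounts (n = n₀ + Σ ν·ξ):
  F: 530 − 1(168.9) − 1(61.64) = 299.4
  G: 0 + 1(168.9) = 168.9
  E: 0 + 1(61.64) = 61.64
  D: 0 + 1(61.64) = 61.64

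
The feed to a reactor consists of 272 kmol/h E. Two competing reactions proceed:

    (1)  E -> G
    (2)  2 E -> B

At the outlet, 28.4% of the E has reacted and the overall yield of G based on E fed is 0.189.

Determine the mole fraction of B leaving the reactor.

0.0499

Yield of G: 1ξ₁ / 272 = 0.189 → ξ₁ = 51.41 kmol/h.
Conversion of E: 1ξ₁ + 2ξ₂ = 0.284 × 272 = 77.25 → ξ₂ = 12.92 kmol/h.
Outlet amounts (n = n₀ + Σ ν·ξ):
  E: 272 − 1(51.41) − 2(12.92) = 194.8
  G: 0 + 1(51.41) = 51.41
  B: 0 + 1(12.92) = 12.92
Total out = 259.1 kmol/h; y_B = 12.92 / 259.1 = 0.04987.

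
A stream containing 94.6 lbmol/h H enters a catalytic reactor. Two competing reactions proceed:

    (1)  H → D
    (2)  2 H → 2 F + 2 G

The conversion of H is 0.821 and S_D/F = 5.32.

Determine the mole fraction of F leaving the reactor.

0.115

Conversion of H: H consumed = 0.821 × 94.6 = 77.67 lbmol/h = 1ξ₁ + 2ξ₂.
Selectivity: 1ξ₁ / (2ξ₂) = 5.32 → ξ₁ = 10.64 ξ₂.
Substitute: (1·10.64 + 2) ξ₂ = 77.67 → ξ₂ = 6.145 lbmol/h, ξ₁ = 65.38 lbmol/h.
Outlet amounts (n = n₀ + Σ ν·ξ):
  H: 94.6 − 1(65.38) − 2(6.145) = 16.93
  D: 0 + 1(65.38) = 65.38
  F: 0 + 2(6.145) = 12.29
  G: 0 + 2(6.145) = 12.29
Total out = 106.9 lbmol/h; y_F = 12.29 / 106.9 = 0.115.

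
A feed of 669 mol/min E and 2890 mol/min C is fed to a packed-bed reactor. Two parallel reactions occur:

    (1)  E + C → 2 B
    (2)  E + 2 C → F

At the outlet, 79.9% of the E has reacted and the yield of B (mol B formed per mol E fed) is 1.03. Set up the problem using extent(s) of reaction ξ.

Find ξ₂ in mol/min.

ξ₂ = 190 mol/min

Yield of B: 2ξ₁ / 669 = 1.03 → ξ₁ = 344.5 mol/min.
Conversion of E: 1ξ₁ + 1ξ₂ = 0.799 × 669 = 534.5 → ξ₂ = 190 mol/min.
Outlet amounts (n = n₀ + Σ ν·ξ):
  E: 669 − 1(344.5) − 1(190) = 134.5
  C: 2890 − 1(344.5) − 2(190) = 2165
  B: 0 + 2(344.5) = 689.1
  F: 0 + 1(190) = 190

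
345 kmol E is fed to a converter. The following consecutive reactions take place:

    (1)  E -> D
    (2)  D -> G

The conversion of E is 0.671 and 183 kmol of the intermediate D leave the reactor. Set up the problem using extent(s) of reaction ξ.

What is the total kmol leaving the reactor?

Conversion of E: E consumed = 1ξ₁ = 0.671 × 345 → ξ₁ = 231.5 kmol.
D balance: n_D = 0 + 1ξ₁ − 1ξ₂ = 183 → ξ₂ = (1·231.5 − 183)/1 = 48.5 kmol.
Outlet amounts (n = n₀ + Σ ν·ξ):
  E: 345 − 1(231.5) = 113.5
  D: 0 + 1(231.5) − 1(48.5) = 183
  G: 0 + 1(48.5) = 48.5
Total out = 113.5 + 183 + 48.5 = 345 kmol.

345 kmol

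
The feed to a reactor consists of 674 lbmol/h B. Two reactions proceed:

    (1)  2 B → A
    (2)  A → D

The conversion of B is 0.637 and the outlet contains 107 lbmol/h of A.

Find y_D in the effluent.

0.234

Conversion of B: B consumed = 2ξ₁ = 0.637 × 674 → ξ₁ = 214.7 lbmol/h.
A balance: n_A = 0 + 1ξ₁ − 1ξ₂ = 107 → ξ₂ = (1·214.7 − 107)/1 = 107.7 lbmol/h.
Outlet amounts (n = n₀ + Σ ν·ξ):
  B: 674 − 2(214.7) = 244.7
  A: 0 + 1(214.7) − 1(107.7) = 107
  D: 0 + 1(107.7) = 107.7
Total out = 459.3 lbmol/h; y_D = 107.7 / 459.3 = 0.2344.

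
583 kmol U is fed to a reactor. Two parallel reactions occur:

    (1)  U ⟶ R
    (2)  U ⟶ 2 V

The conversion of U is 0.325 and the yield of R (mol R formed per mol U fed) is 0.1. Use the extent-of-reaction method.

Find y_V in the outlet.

Yield of R: 1ξ₁ / 583 = 0.1 → ξ₁ = 58.3 kmol.
Conversion of U: 1ξ₁ + 1ξ₂ = 0.325 × 583 = 189.5 → ξ₂ = 131.2 kmol.
Outlet amounts (n = n₀ + Σ ν·ξ):
  U: 583 − 1(58.3) − 1(131.2) = 393.5
  R: 0 + 1(58.3) = 58.3
  V: 0 + 2(131.2) = 262.3
Total out = 714.2 kmol; y_V = 262.3 / 714.2 = 0.3673.

0.367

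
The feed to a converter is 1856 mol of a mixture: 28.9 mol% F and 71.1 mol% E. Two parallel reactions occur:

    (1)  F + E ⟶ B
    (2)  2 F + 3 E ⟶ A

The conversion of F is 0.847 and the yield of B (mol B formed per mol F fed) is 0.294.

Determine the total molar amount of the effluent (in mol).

1110 mol

Yield of B: 1ξ₁ / 536.4 = 0.294 → ξ₁ = 157.7 mol.
Conversion of F: 1ξ₁ + 2ξ₂ = 0.847 × 536.4 = 454.3 → ξ₂ = 148.3 mol.
Outlet amounts (n = n₀ + Σ ν·ξ):
  F: 536.4 − 1(157.7) − 2(148.3) = 82.07
  E: 1320 − 1(157.7) − 3(148.3) = 717
  B: 0 + 1(157.7) = 157.7
  A: 0 + 1(148.3) = 148.3
Total out = 82.07 + 717 + 157.7 + 148.3 = 1105 mol.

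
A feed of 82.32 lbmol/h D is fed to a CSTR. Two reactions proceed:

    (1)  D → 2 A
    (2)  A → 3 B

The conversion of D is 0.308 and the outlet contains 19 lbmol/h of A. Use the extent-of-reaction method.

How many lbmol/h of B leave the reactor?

95.1 lbmol/h

Conversion of D: D consumed = 1ξ₁ = 0.308 × 82.32 → ξ₁ = 25.35 lbmol/h.
A balance: n_A = 0 + 2ξ₁ − 1ξ₂ = 19 → ξ₂ = (2·25.35 − 19)/1 = 31.71 lbmol/h.
Outlet amounts (n = n₀ + Σ ν·ξ):
  D: 82.32 − 1(25.35) = 56.97
  A: 0 + 2(25.35) − 1(31.71) = 19
  B: 0 + 3(31.71) = 95.13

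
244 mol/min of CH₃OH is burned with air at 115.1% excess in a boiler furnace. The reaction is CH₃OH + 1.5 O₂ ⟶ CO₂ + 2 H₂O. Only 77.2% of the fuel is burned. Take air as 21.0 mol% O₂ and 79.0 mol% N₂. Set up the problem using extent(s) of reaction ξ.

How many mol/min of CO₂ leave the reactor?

188 mol/min

Stoichiometric O₂ = 1.5 × 244 = 366 mol/min; O₂ fed = 366 × 2.151 = 787.3 mol/min.
N₂ fed = 787.3 × 79/21 = 2962 mol/min.
Fuel reacted = 0.772 × 244 → ξ = 188.4 mol/min.
Outlet (n = n₀ + ν ξ):
  CH₃OH: 244 − 1(188.4) = 55.63
  O₂: 787.3 − 1.5(188.4) = 504.7
  N₂: 2962 (inert)
  CO₂: 0 + 1(188.4) = 188.4
  H₂O: 0 + 2(188.4) = 376.7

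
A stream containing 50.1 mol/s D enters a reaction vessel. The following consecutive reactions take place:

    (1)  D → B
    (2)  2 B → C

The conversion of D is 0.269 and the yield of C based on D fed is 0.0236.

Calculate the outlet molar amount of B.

Conversion of D: D consumed = 1ξ₁ = 0.269 × 50.1 → ξ₁ = 13.48 mol/s.
Yield of C: 1ξ₂ / 50.1 = 0.0236 → ξ₂ = 1.182 mol/s.
Outlet amounts (n = n₀ + Σ ν·ξ):
  D: 50.1 − 1(13.48) = 36.62
  B: 0 + 1(13.48) − 2(1.182) = 11.11
  C: 0 + 1(1.182) = 1.182

11.1 mol/s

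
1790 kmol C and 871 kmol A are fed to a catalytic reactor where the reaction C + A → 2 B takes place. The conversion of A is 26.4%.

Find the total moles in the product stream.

2660 kmol

A reacted = 0.264 × 871 = 229.9 kmol; ν_A = −1, so ξ = 229.9/1 = 229.9 kmol.
Outlet amounts (n = n₀ + ν ξ):
  C: 1790 − 1(229.9) = 1560
  A: 871 − 1(229.9) = 641.1
  B: 0 + 2(229.9) = 459.9
Total out = 1560 + 641.1 + 459.9 = 2661 kmol.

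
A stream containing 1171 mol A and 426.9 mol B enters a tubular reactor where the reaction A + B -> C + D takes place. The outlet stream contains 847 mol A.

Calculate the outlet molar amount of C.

For A: n = n₀ − 1ξ → 847 = 1171 − 1ξ, giving ξ = 324 mol.
Outlet amounts (n = n₀ + ν ξ):
  A: 1171 − 1(324) = 847
  B: 426.9 − 1(324) = 102.9
  C: 0 + 1(324) = 324
  D: 0 + 1(324) = 324

324 mol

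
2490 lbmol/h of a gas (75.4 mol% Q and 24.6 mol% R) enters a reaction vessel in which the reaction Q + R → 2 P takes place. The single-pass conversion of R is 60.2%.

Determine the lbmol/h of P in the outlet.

R reacted = 0.602 × 612.5 = 368.7 lbmol/h; ν_R = −1, so ξ = 368.7/1 = 368.7 lbmol/h.
Outlet amounts (n = n₀ + ν ξ):
  Q: 1877 − 1(368.7) = 1509
  R: 612.5 − 1(368.7) = 243.8
  P: 0 + 2(368.7) = 737.5

737 lbmol/h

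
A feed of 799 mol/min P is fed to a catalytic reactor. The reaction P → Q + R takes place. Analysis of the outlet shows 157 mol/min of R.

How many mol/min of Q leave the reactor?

157 mol/min

For R: n = n₀ + 1ξ → 157 = 0 + 1ξ, giving ξ = 157 mol/min.
Outlet amounts (n = n₀ + ν ξ):
  P: 799 − 1(157) = 642
  Q: 0 + 1(157) = 157
  R: 0 + 1(157) = 157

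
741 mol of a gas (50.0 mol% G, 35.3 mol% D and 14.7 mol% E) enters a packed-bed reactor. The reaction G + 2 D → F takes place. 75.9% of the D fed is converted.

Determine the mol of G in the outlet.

D reacted = 0.759 × 261.6 = 198.5 mol; ν_D = −2, so ξ = 198.5/2 = 99.27 mol.
Outlet amounts (n = n₀ + ν ξ):
  G: 370.5 − 1(99.27) = 271.2
  D: 261.6 − 2(99.27) = 63.04
  F: 0 + 1(99.27) = 99.27
  E: 108.9 (inert)

271 mol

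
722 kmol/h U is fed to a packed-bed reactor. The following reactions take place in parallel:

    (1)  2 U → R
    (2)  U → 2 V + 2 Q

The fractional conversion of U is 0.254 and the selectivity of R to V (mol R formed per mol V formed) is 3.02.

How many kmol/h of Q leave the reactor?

28 kmol/h

Conversion of U: U consumed = 0.254 × 722 = 183.4 kmol/h = 2ξ₁ + 1ξ₂.
Selectivity: 1ξ₁ / (2ξ₂) = 3.02 → ξ₁ = 6.04 ξ₂.
Substitute: (2·6.04 + 1) ξ₂ = 183.4 → ξ₂ = 14.02 kmol/h, ξ₁ = 84.68 kmol/h.
Outlet amounts (n = n₀ + Σ ν·ξ):
  U: 722 − 2(84.68) − 1(14.02) = 538.6
  R: 0 + 1(84.68) = 84.68
  V: 0 + 2(14.02) = 28.04
  Q: 0 + 2(14.02) = 28.04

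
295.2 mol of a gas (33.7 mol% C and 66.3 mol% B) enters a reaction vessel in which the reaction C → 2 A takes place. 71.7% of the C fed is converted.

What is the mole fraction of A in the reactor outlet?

0.389

C reacted = 0.717 × 99.48 = 71.33 mol; ν_C = −1, so ξ = 71.33/1 = 71.33 mol.
Outlet amounts (n = n₀ + ν ξ):
  C: 99.48 − 1(71.33) = 28.15
  A: 0 + 2(71.33) = 142.7
  B: 195.7 (inert)
Total out = 366.5 mol; y_A = 142.7 / 366.5 = 0.3892.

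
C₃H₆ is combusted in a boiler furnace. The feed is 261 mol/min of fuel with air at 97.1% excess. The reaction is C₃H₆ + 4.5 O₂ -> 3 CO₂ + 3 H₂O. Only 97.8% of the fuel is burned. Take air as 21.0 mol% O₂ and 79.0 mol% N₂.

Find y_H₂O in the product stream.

Stoichiometric O₂ = 4.5 × 261 = 1174 mol/min; O₂ fed = 1174 × 1.971 = 2315 mol/min.
N₂ fed = 2315 × 79/21 = 8709 mol/min.
Fuel reacted = 0.978 × 261 → ξ = 255.3 mol/min.
Outlet (n = n₀ + ν ξ):
  C₃H₆: 261 − 1(255.3) = 5.742
  O₂: 2315 − 4.5(255.3) = 1166
  N₂: 8709 (inert)
  CO₂: 0 + 3(255.3) = 765.8
  H₂O: 0 + 3(255.3) = 765.8
Total out = 11410 mol/min; y_H₂O = 765.8 / 11410 = 0.0671.

0.0671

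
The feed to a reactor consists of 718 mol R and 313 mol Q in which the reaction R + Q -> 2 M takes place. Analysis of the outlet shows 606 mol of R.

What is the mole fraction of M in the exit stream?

0.217

For R: n = n₀ − 1ξ → 606 = 718 − 1ξ, giving ξ = 112 mol.
Outlet amounts (n = n₀ + ν ξ):
  R: 718 − 1(112) = 606
  Q: 313 − 1(112) = 201
  M: 0 + 2(112) = 224
Total out = 1031 mol; y_M = 224 / 1031 = 0.2173.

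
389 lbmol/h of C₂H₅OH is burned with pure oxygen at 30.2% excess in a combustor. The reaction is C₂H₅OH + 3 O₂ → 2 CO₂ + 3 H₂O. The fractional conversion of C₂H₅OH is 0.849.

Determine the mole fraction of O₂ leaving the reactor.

Stoichiometric O₂ = 3 × 389 = 1167 lbmol/h; O₂ fed = 1167 × 1.302 = 1519 lbmol/h.
Fuel reacted = 0.849 × 389 → ξ = 330.3 lbmol/h.
Outlet (n = n₀ + ν ξ):
  C₂H₅OH: 389 − 1(330.3) = 58.74
  O₂: 1519 − 3(330.3) = 528.7
  CO₂: 0 + 2(330.3) = 660.5
  H₂O: 0 + 3(330.3) = 990.8
Total out = 2239 lbmol/h; y_O₂ = 528.7 / 2239 = 0.2361.

0.236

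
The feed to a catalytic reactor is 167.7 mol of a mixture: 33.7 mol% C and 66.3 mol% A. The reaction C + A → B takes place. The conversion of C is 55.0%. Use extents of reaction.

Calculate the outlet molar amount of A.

80.1 mol

C reacted = 0.55 × 56.51 = 31.08 mol; ν_C = −1, so ξ = 31.08/1 = 31.08 mol.
Outlet amounts (n = n₀ + ν ξ):
  C: 56.51 − 1(31.08) = 25.43
  A: 111.2 − 1(31.08) = 80.1
  B: 0 + 1(31.08) = 31.08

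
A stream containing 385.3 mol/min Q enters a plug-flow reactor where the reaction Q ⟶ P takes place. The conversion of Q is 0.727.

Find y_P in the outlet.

0.727

Q reacted = 0.727 × 385.3 = 280.1 mol/min; ν_Q = −1, so ξ = 280.1/1 = 280.1 mol/min.
Outlet amounts (n = n₀ + ν ξ):
  Q: 385.3 − 1(280.1) = 105.2
  P: 0 + 1(280.1) = 280.1
Total out = 385.3 mol/min; y_P = 280.1 / 385.3 = 0.727.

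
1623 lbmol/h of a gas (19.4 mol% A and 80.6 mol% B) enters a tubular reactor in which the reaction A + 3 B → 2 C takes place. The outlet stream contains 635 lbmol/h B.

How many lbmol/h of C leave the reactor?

449 lbmol/h

For B: n = n₀ − 3ξ → 635 = 1308 − 3ξ, giving ξ = 224.4 lbmol/h.
Outlet amounts (n = n₀ + ν ξ):
  A: 314.9 − 1(224.4) = 90.48
  B: 1308 − 3(224.4) = 635
  C: 0 + 2(224.4) = 448.8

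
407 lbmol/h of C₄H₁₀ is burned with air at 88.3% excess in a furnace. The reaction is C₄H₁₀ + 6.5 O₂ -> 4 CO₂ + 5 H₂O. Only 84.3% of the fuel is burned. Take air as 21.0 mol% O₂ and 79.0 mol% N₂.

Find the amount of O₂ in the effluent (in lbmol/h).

2750 lbmol/h

Stoichiometric O₂ = 6.5 × 407 = 2646 lbmol/h; O₂ fed = 2646 × 1.883 = 4981 lbmol/h.
N₂ fed = 4981 × 79/21 = 18740 lbmol/h.
Fuel reacted = 0.843 × 407 → ξ = 343.1 lbmol/h.
Outlet (n = n₀ + ν ξ):
  C₄H₁₀: 407 − 1(343.1) = 63.9
  O₂: 4981 − 6.5(343.1) = 2751
  N₂: 18740 (inert)
  CO₂: 0 + 4(343.1) = 1372
  H₂O: 0 + 5(343.1) = 1716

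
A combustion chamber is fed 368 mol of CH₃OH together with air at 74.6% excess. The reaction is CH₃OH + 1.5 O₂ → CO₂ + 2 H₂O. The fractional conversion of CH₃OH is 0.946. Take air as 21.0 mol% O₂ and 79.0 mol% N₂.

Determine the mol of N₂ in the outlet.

Stoichiometric O₂ = 1.5 × 368 = 552 mol; O₂ fed = 552 × 1.746 = 963.8 mol.
N₂ fed = 963.8 × 79/21 = 3626 mol.
Fuel reacted = 0.946 × 368 → ξ = 348.1 mol.
Outlet (n = n₀ + ν ξ):
  CH₃OH: 368 − 1(348.1) = 19.87
  O₂: 963.8 − 1.5(348.1) = 441.6
  N₂: 3626 (inert)
  CO₂: 0 + 1(348.1) = 348.1
  H₂O: 0 + 2(348.1) = 696.3

3630 mol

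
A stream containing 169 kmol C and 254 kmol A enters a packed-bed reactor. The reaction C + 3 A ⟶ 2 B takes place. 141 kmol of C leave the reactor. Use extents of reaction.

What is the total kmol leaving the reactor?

For C: n = n₀ − 1ξ → 141 = 169 − 1ξ, giving ξ = 28 kmol.
Outlet amounts (n = n₀ + ν ξ):
  C: 169 − 1(28) = 141
  A: 254 − 3(28) = 170
  B: 0 + 2(28) = 56
Total out = 141 + 170 + 56 = 367 kmol.

367 kmol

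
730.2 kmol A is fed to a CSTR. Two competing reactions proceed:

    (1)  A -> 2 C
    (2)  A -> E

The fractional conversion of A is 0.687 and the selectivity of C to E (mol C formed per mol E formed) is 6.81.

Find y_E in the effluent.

Conversion of A: A consumed = 0.687 × 730.2 = 501.6 kmol = 1ξ₁ + 1ξ₂.
Selectivity: 2ξ₁ / (1ξ₂) = 6.81 → ξ₁ = 3.405 ξ₂.
Substitute: (1·3.405 + 1) ξ₂ = 501.6 → ξ₂ = 113.9 kmol, ξ₁ = 387.8 kmol.
Outlet amounts (n = n₀ + Σ ν·ξ):
  A: 730.2 − 1(387.8) − 1(113.9) = 228.6
  C: 0 + 2(387.8) = 775.5
  E: 0 + 1(113.9) = 113.9
Total out = 1118 kmol; y_E = 113.9 / 1118 = 0.1019.

0.102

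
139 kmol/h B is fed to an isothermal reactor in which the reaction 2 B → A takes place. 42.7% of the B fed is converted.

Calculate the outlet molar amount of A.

29.7 kmol/h

B reacted = 0.427 × 139 = 59.35 kmol/h; ν_B = −2, so ξ = 59.35/2 = 29.68 kmol/h.
Outlet amounts (n = n₀ + ν ξ):
  B: 139 − 2(29.68) = 79.65
  A: 0 + 1(29.68) = 29.68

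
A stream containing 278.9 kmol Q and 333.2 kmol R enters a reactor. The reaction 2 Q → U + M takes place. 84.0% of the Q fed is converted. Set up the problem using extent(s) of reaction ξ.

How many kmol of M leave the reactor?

117 kmol

Q reacted = 0.84 × 278.9 = 234.3 kmol; ν_Q = −2, so ξ = 234.3/2 = 117.1 kmol.
Outlet amounts (n = n₀ + ν ξ):
  Q: 278.9 − 2(117.1) = 44.62
  U: 0 + 1(117.1) = 117.1
  M: 0 + 1(117.1) = 117.1
  R: 333.2 (inert)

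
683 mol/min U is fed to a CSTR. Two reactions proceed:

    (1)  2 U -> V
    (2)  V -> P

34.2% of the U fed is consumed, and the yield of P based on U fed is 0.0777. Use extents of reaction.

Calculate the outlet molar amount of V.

63.7 mol/min

Conversion of U: U consumed = 2ξ₁ = 0.342 × 683 → ξ₁ = 116.8 mol/min.
Yield of P: 1ξ₂ / 683 = 0.0777 → ξ₂ = 53.07 mol/min.
Outlet amounts (n = n₀ + Σ ν·ξ):
  U: 683 − 2(116.8) = 449.4
  V: 0 + 1(116.8) − 1(53.07) = 63.72
  P: 0 + 1(53.07) = 53.07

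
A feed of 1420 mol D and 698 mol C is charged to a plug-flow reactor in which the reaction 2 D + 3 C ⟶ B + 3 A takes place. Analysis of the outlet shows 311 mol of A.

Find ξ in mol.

ξ = 104 mol

For A: n = n₀ + 3ξ → 311 = 0 + 3ξ, giving ξ = 103.7 mol.
Outlet amounts (n = n₀ + ν ξ):
  D: 1420 − 2(103.7) = 1213
  C: 698 − 3(103.7) = 387
  B: 0 + 1(103.7) = 103.7
  A: 0 + 3(103.7) = 311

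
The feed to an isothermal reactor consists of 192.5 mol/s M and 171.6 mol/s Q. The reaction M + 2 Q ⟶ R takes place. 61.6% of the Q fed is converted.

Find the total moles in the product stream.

Q reacted = 0.616 × 171.6 = 105.7 mol/s; ν_Q = −2, so ξ = 105.7/2 = 52.85 mol/s.
Outlet amounts (n = n₀ + ν ξ):
  M: 192.5 − 1(52.85) = 139.6
  Q: 171.6 − 2(52.85) = 65.89
  R: 0 + 1(52.85) = 52.85
Total out = 139.6 + 65.89 + 52.85 = 258.4 mol/s.

258 mol/s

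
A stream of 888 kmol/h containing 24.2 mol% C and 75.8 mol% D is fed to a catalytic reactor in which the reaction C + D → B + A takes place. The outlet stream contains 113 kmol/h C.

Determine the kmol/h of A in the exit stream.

102 kmol/h

For C: n = n₀ − 1ξ → 113 = 214.9 − 1ξ, giving ξ = 101.9 kmol/h.
Outlet amounts (n = n₀ + ν ξ):
  C: 214.9 − 1(101.9) = 113
  D: 673.1 − 1(101.9) = 571.2
  B: 0 + 1(101.9) = 101.9
  A: 0 + 1(101.9) = 101.9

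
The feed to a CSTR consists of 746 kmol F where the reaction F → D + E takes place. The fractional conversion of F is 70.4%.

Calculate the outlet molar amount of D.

525 kmol

F reacted = 0.704 × 746 = 525.2 kmol; ν_F = −1, so ξ = 525.2/1 = 525.2 kmol.
Outlet amounts (n = n₀ + ν ξ):
  F: 746 − 1(525.2) = 220.8
  D: 0 + 1(525.2) = 525.2
  E: 0 + 1(525.2) = 525.2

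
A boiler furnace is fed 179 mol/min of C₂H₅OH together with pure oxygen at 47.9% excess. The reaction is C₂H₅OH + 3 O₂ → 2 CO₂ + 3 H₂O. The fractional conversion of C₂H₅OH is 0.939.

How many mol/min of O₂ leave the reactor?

290 mol/min

Stoichiometric O₂ = 3 × 179 = 537 mol/min; O₂ fed = 537 × 1.479 = 794.2 mol/min.
Fuel reacted = 0.939 × 179 → ξ = 168.1 mol/min.
Outlet (n = n₀ + ν ξ):
  C₂H₅OH: 179 − 1(168.1) = 10.92
  O₂: 794.2 − 3(168.1) = 290
  CO₂: 0 + 2(168.1) = 336.2
  H₂O: 0 + 3(168.1) = 504.2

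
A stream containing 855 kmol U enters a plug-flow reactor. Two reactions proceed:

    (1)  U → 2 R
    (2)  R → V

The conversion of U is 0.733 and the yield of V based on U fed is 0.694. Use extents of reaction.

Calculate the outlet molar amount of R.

660 kmol

Conversion of U: U consumed = 1ξ₁ = 0.733 × 855 → ξ₁ = 626.7 kmol.
Yield of V: 1ξ₂ / 855 = 0.694 → ξ₂ = 593.4 kmol.
Outlet amounts (n = n₀ + Σ ν·ξ):
  U: 855 − 1(626.7) = 228.3
  R: 0 + 2(626.7) − 1(593.4) = 660.1
  V: 0 + 1(593.4) = 593.4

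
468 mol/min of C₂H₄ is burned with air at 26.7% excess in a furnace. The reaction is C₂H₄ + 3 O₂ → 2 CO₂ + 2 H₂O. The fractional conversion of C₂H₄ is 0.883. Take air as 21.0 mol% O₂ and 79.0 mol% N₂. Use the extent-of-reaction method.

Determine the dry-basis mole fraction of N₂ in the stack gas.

Stoichiometric O₂ = 3 × 468 = 1404 mol/min; O₂ fed = 1404 × 1.267 = 1779 mol/min.
N₂ fed = 1779 × 79/21 = 6692 mol/min.
Fuel reacted = 0.883 × 468 → ξ = 413.2 mol/min.
Outlet (n = n₀ + ν ξ):
  C₂H₄: 468 − 1(413.2) = 54.76
  O₂: 1779 − 3(413.2) = 539.1
  N₂: 6692 (inert)
  CO₂: 0 + 2(413.2) = 826.5
  H₂O: 0 + 2(413.2) = 826.5
Dry total = 8112 mol/min; y_N₂ (dry) = 6692 / 8112 = 0.8249.

0.825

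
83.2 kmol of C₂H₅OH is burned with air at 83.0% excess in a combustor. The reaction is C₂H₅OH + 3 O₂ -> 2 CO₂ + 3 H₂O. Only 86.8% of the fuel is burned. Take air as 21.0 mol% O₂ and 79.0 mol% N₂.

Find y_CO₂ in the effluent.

Stoichiometric O₂ = 3 × 83.2 = 249.6 kmol; O₂ fed = 249.6 × 1.830 = 456.8 kmol.
N₂ fed = 456.8 × 79/21 = 1718 kmol.
Fuel reacted = 0.868 × 83.2 → ξ = 72.22 kmol.
Outlet (n = n₀ + ν ξ):
  C₂H₅OH: 83.2 − 1(72.22) = 10.98
  O₂: 456.8 − 3(72.22) = 240.1
  N₂: 1718 (inert)
  CO₂: 0 + 2(72.22) = 144.4
  H₂O: 0 + 3(72.22) = 216.7
Total out = 2331 kmol; y_CO₂ = 144.4 / 2331 = 0.06198.

0.062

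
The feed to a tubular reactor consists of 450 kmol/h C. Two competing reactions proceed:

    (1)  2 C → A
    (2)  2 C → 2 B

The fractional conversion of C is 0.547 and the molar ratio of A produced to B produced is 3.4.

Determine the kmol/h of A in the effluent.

Conversion of C: C consumed = 0.547 × 450 = 246.2 kmol/h = 2ξ₁ + 2ξ₂.
Selectivity: 1ξ₁ / (2ξ₂) = 3.4 → ξ₁ = 6.8 ξ₂.
Substitute: (2·6.8 + 2) ξ₂ = 246.2 → ξ₂ = 15.78 kmol/h, ξ₁ = 107.3 kmol/h.
Outlet amounts (n = n₀ + Σ ν·ξ):
  C: 450 − 2(107.3) − 2(15.78) = 203.8
  A: 0 + 1(107.3) = 107.3
  B: 0 + 2(15.78) = 31.56

107 kmol/h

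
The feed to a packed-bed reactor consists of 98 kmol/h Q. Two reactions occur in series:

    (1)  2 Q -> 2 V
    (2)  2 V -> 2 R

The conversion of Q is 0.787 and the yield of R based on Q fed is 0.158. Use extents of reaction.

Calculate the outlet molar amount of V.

61.6 kmol/h

Conversion of Q: Q consumed = 2ξ₁ = 0.787 × 98 → ξ₁ = 38.56 kmol/h.
Yield of R: 2ξ₂ / 98 = 0.158 → ξ₂ = 7.742 kmol/h.
Outlet amounts (n = n₀ + Σ ν·ξ):
  Q: 98 − 2(38.56) = 20.87
  V: 0 + 2(38.56) − 2(7.742) = 61.64
  R: 0 + 2(7.742) = 15.48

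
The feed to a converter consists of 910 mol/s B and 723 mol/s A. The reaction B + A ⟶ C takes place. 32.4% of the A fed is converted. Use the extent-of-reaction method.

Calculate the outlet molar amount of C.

234 mol/s

A reacted = 0.324 × 723 = 234.3 mol/s; ν_A = −1, so ξ = 234.3/1 = 234.3 mol/s.
Outlet amounts (n = n₀ + ν ξ):
  B: 910 − 1(234.3) = 675.7
  A: 723 − 1(234.3) = 488.7
  C: 0 + 1(234.3) = 234.3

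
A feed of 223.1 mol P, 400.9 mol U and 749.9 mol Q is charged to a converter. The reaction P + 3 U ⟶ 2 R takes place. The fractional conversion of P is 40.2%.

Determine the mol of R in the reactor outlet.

179 mol

P reacted = 0.402 × 223.1 = 89.69 mol; ν_P = −1, so ξ = 89.69/1 = 89.69 mol.
Outlet amounts (n = n₀ + ν ξ):
  P: 223.1 − 1(89.69) = 133.4
  U: 400.9 − 3(89.69) = 131.8
  R: 0 + 2(89.69) = 179.4
  Q: 749.9 (inert)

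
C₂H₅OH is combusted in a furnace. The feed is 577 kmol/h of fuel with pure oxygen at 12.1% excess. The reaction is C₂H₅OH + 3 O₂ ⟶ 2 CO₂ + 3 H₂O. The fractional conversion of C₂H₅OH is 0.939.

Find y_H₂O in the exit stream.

0.531

Stoichiometric O₂ = 3 × 577 = 1731 kmol/h; O₂ fed = 1731 × 1.121 = 1940 kmol/h.
Fuel reacted = 0.939 × 577 → ξ = 541.8 kmol/h.
Outlet (n = n₀ + ν ξ):
  C₂H₅OH: 577 − 1(541.8) = 35.2
  O₂: 1940 − 3(541.8) = 315
  CO₂: 0 + 2(541.8) = 1084
  H₂O: 0 + 3(541.8) = 1625
Total out = 3059 kmol/h; y_H₂O = 1625 / 3059 = 0.5313.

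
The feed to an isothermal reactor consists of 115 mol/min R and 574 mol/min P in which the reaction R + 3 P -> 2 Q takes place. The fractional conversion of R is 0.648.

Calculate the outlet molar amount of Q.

R reacted = 0.648 × 115 = 74.52 mol/min; ν_R = −1, so ξ = 74.52/1 = 74.52 mol/min.
Outlet amounts (n = n₀ + ν ξ):
  R: 115 − 1(74.52) = 40.48
  P: 574 − 3(74.52) = 350.4
  Q: 0 + 2(74.52) = 149

149 mol/min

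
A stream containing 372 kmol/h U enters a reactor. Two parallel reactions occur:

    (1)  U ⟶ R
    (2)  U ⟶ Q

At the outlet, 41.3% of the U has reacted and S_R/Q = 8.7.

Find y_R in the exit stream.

Conversion of U: U consumed = 0.413 × 372 = 153.6 kmol/h = 1ξ₁ + 1ξ₂.
Selectivity: 1ξ₁ / (1ξ₂) = 8.7 → ξ₁ = 8.7 ξ₂.
Substitute: (1·8.7 + 1) ξ₂ = 153.6 → ξ₂ = 15.84 kmol/h, ξ₁ = 137.8 kmol/h.
Outlet amounts (n = n₀ + Σ ν·ξ):
  U: 372 − 1(137.8) − 1(15.84) = 218.4
  R: 0 + 1(137.8) = 137.8
  Q: 0 + 1(15.84) = 15.84
Total out = 372 kmol/h; y_R = 137.8 / 372 = 0.3704.

0.37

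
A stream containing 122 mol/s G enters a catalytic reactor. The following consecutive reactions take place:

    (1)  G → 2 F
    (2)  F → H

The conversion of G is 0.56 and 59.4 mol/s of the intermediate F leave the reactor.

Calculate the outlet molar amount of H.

77.2 mol/s

Conversion of G: G consumed = 1ξ₁ = 0.56 × 122 → ξ₁ = 68.32 mol/s.
F balance: n_F = 0 + 2ξ₁ − 1ξ₂ = 59.4 → ξ₂ = (2·68.32 − 59.4)/1 = 77.24 mol/s.
Outlet amounts (n = n₀ + Σ ν·ξ):
  G: 122 − 1(68.32) = 53.68
  F: 0 + 2(68.32) − 1(77.24) = 59.4
  H: 0 + 1(77.24) = 77.24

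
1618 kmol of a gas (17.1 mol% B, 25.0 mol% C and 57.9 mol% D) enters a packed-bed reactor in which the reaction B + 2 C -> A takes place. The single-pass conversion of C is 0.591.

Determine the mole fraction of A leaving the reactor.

C reacted = 0.591 × 404.5 = 239.1 kmol; ν_C = −2, so ξ = 239.1/2 = 119.5 kmol.
Outlet amounts (n = n₀ + ν ξ):
  B: 276.7 − 1(119.5) = 157.1
  C: 404.5 − 2(119.5) = 165.4
  A: 0 + 1(119.5) = 119.5
  D: 936.8 (inert)
Total out = 1379 kmol; y_A = 119.5 / 1379 = 0.08668.

0.0867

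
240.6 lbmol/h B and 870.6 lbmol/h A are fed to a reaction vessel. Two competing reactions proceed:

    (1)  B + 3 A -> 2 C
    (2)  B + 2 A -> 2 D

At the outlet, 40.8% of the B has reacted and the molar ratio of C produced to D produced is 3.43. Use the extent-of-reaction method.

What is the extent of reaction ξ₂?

ξ₂ = 22.2 lbmol/h

Conversion of B: B consumed = 0.408 × 240.6 = 98.16 lbmol/h = 1ξ₁ + 1ξ₂.
Selectivity: 2ξ₁ / (2ξ₂) = 3.43 → ξ₁ = 3.43 ξ₂.
Substitute: (1·3.43 + 1) ξ₂ = 98.16 → ξ₂ = 22.16 lbmol/h, ξ₁ = 76.01 lbmol/h.
Outlet amounts (n = n₀ + Σ ν·ξ):
  B: 240.6 − 1(76.01) − 1(22.16) = 142.4
  A: 870.6 − 3(76.01) − 2(22.16) = 598.3
  C: 0 + 2(76.01) = 152
  D: 0 + 2(22.16) = 44.32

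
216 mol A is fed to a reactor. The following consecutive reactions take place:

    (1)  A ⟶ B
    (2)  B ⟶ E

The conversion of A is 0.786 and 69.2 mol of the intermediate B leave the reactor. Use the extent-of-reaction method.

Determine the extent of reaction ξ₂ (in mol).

ξ₂ = 101 mol

Conversion of A: A consumed = 1ξ₁ = 0.786 × 216 → ξ₁ = 169.8 mol.
B balance: n_B = 0 + 1ξ₁ − 1ξ₂ = 69.2 → ξ₂ = (1·169.8 − 69.2)/1 = 100.6 mol.
Outlet amounts (n = n₀ + Σ ν·ξ):
  A: 216 − 1(169.8) = 46.22
  B: 0 + 1(169.8) − 1(100.6) = 69.2
  E: 0 + 1(100.6) = 100.6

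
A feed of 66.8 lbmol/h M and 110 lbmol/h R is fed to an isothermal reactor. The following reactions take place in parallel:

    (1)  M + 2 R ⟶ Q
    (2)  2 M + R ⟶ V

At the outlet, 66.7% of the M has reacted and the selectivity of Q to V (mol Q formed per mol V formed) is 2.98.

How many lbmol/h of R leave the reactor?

Conversion of M: M consumed = 0.667 × 66.8 = 44.56 lbmol/h = 1ξ₁ + 2ξ₂.
Selectivity: 1ξ₁ / (1ξ₂) = 2.98 → ξ₁ = 2.98 ξ₂.
Substitute: (1·2.98 + 2) ξ₂ = 44.56 → ξ₂ = 8.947 lbmol/h, ξ₁ = 26.66 lbmol/h.
Outlet amounts (n = n₀ + Σ ν·ξ):
  M: 66.8 − 1(26.66) − 2(8.947) = 22.24
  R: 110 − 2(26.66) − 1(8.947) = 47.73
  Q: 0 + 1(26.66) = 26.66
  V: 0 + 1(8.947) = 8.947

47.7 lbmol/h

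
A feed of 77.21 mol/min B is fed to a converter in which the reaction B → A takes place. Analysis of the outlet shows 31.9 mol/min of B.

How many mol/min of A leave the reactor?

For B: n = n₀ − 1ξ → 31.9 = 77.21 − 1ξ, giving ξ = 45.31 mol/min.
Outlet amounts (n = n₀ + ν ξ):
  B: 77.21 − 1(45.31) = 31.9
  A: 0 + 1(45.31) = 45.31

45.3 mol/min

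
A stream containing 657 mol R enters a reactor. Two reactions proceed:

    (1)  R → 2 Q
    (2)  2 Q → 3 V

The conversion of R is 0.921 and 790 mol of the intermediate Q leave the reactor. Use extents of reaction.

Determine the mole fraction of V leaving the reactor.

0.428

Conversion of R: R consumed = 1ξ₁ = 0.921 × 657 → ξ₁ = 605.1 mol.
Q balance: n_Q = 0 + 2ξ₁ − 2ξ₂ = 790 → ξ₂ = (2·605.1 − 790)/2 = 210.1 mol.
Outlet amounts (n = n₀ + Σ ν·ξ):
  R: 657 − 1(605.1) = 51.9
  Q: 0 + 2(605.1) − 2(210.1) = 790
  V: 0 + 3(210.1) = 630.3
Total out = 1472 mol; y_V = 630.3 / 1472 = 0.4281.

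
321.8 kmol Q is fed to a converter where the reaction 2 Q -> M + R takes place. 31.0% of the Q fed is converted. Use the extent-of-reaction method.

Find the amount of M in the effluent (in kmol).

Q reacted = 0.31 × 321.8 = 99.76 kmol; ν_Q = −2, so ξ = 99.76/2 = 49.88 kmol.
Outlet amounts (n = n₀ + ν ξ):
  Q: 321.8 − 2(49.88) = 222
  M: 0 + 1(49.88) = 49.88
  R: 0 + 1(49.88) = 49.88

49.9 kmol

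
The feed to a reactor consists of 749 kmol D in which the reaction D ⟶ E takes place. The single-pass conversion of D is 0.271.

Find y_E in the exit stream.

D reacted = 0.271 × 749 = 203 kmol; ν_D = −1, so ξ = 203/1 = 203 kmol.
Outlet amounts (n = n₀ + ν ξ):
  D: 749 − 1(203) = 546
  E: 0 + 1(203) = 203
Total out = 749 kmol; y_E = 203 / 749 = 0.271.

0.271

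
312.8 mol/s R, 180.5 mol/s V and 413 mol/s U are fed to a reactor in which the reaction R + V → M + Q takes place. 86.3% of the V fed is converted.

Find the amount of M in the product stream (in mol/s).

156 mol/s

V reacted = 0.863 × 180.5 = 155.8 mol/s; ν_V = −1, so ξ = 155.8/1 = 155.8 mol/s.
Outlet amounts (n = n₀ + ν ξ):
  R: 312.8 − 1(155.8) = 157
  V: 180.5 − 1(155.8) = 24.73
  M: 0 + 1(155.8) = 155.8
  Q: 0 + 1(155.8) = 155.8
  U: 413 (inert)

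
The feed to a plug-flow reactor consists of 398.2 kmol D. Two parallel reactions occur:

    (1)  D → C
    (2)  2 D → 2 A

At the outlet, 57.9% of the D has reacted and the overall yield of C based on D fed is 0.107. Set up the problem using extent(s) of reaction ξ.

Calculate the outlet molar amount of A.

Yield of C: 1ξ₁ / 398.2 = 0.107 → ξ₁ = 42.61 kmol.
Conversion of D: 1ξ₁ + 2ξ₂ = 0.579 × 398.2 = 230.6 → ξ₂ = 93.98 kmol.
Outlet amounts (n = n₀ + Σ ν·ξ):
  D: 398.2 − 1(42.61) − 2(93.98) = 167.6
  C: 0 + 1(42.61) = 42.61
  A: 0 + 2(93.98) = 188

188 kmol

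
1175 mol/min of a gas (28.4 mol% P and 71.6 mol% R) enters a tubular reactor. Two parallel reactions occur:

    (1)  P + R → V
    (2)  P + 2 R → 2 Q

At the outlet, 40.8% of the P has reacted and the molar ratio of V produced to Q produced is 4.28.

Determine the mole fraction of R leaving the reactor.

Conversion of P: P consumed = 0.408 × 333.7 = 136.1 mol/min = 1ξ₁ + 1ξ₂.
Selectivity: 1ξ₁ / (2ξ₂) = 4.28 → ξ₁ = 8.56 ξ₂.
Substitute: (1·8.56 + 1) ξ₂ = 136.1 → ξ₂ = 14.24 mol/min, ξ₁ = 121.9 mol/min.
Outlet amounts (n = n₀ + Σ ν·ξ):
  P: 333.7 − 1(121.9) − 1(14.24) = 197.6
  R: 841.3 − 1(121.9) − 2(14.24) = 690.9
  V: 0 + 1(121.9) = 121.9
  Q: 0 + 2(14.24) = 28.48
Total out = 1039 mol/min; y_R = 690.9 / 1039 = 0.6651.

0.665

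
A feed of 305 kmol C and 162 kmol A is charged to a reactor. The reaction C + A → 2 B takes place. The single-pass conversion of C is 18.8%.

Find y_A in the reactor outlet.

C reacted = 0.188 × 305 = 57.34 kmol; ν_C = −1, so ξ = 57.34/1 = 57.34 kmol.
Outlet amounts (n = n₀ + ν ξ):
  C: 305 − 1(57.34) = 247.7
  A: 162 − 1(57.34) = 104.7
  B: 0 + 2(57.34) = 114.7
Total out = 467 kmol; y_A = 104.7 / 467 = 0.2241.

0.224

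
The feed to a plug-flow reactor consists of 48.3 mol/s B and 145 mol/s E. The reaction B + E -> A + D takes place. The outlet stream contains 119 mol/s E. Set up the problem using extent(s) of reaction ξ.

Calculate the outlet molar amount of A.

For E: n = n₀ − 1ξ → 119 = 145 − 1ξ, giving ξ = 26 mol/s.
Outlet amounts (n = n₀ + ν ξ):
  B: 48.3 − 1(26) = 22.3
  E: 145 − 1(26) = 119
  A: 0 + 1(26) = 26
  D: 0 + 1(26) = 26

26 mol/s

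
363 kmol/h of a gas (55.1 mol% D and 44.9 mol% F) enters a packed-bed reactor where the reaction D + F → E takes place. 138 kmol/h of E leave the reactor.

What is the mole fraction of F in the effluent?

0.111

For E: n = n₀ + 1ξ → 138 = 0 + 1ξ, giving ξ = 138 kmol/h.
Outlet amounts (n = n₀ + ν ξ):
  D: 200 − 1(138) = 62.01
  F: 163 − 1(138) = 24.99
  E: 0 + 1(138) = 138
Total out = 225 kmol/h; y_F = 24.99 / 225 = 0.1111.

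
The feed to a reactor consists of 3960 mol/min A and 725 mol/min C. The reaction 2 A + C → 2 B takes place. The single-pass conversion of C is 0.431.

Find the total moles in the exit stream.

4370 mol/min

C reacted = 0.431 × 725 = 312.5 mol/min; ν_C = −1, so ξ = 312.5/1 = 312.5 mol/min.
Outlet amounts (n = n₀ + ν ξ):
  A: 3960 − 2(312.5) = 3335
  C: 725 − 1(312.5) = 412.5
  B: 0 + 2(312.5) = 625
Total out = 3335 + 412.5 + 625 = 4373 mol/min.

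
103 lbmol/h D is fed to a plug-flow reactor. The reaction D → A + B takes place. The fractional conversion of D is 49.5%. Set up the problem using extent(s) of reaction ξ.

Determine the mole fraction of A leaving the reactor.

0.331

D reacted = 0.495 × 103 = 50.98 lbmol/h; ν_D = −1, so ξ = 50.98/1 = 50.98 lbmol/h.
Outlet amounts (n = n₀ + ν ξ):
  D: 103 − 1(50.98) = 52.02
  A: 0 + 1(50.98) = 50.98
  B: 0 + 1(50.98) = 50.98
Total out = 154 lbmol/h; y_A = 50.98 / 154 = 0.3311.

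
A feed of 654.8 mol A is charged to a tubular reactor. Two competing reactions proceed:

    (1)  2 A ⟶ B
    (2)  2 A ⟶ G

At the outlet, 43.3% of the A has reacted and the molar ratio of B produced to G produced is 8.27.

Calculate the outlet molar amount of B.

Conversion of A: A consumed = 0.433 × 654.8 = 283.5 mol = 2ξ₁ + 2ξ₂.
Selectivity: 1ξ₁ / (1ξ₂) = 8.27 → ξ₁ = 8.27 ξ₂.
Substitute: (2·8.27 + 2) ξ₂ = 283.5 → ξ₂ = 15.29 mol, ξ₁ = 126.5 mol.
Outlet amounts (n = n₀ + Σ ν·ξ):
  A: 654.8 − 2(126.5) − 2(15.29) = 371.3
  B: 0 + 1(126.5) = 126.5
  G: 0 + 1(15.29) = 15.29

126 mol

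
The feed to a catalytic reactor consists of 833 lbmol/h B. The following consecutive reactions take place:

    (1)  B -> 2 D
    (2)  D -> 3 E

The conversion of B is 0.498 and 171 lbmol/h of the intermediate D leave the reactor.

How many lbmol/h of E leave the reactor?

Conversion of B: B consumed = 1ξ₁ = 0.498 × 833 → ξ₁ = 414.8 lbmol/h.
D balance: n_D = 0 + 2ξ₁ − 1ξ₂ = 171 → ξ₂ = (2·414.8 − 171)/1 = 658.7 lbmol/h.
Outlet amounts (n = n₀ + Σ ν·ξ):
  B: 833 − 1(414.8) = 418.2
  D: 0 + 2(414.8) − 1(658.7) = 171
  E: 0 + 3(658.7) = 1976

1980 lbmol/h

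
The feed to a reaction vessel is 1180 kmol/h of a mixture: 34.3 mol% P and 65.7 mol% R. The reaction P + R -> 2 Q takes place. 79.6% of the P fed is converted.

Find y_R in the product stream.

0.384

P reacted = 0.796 × 404.7 = 322.2 kmol/h; ν_P = −1, so ξ = 322.2/1 = 322.2 kmol/h.
Outlet amounts (n = n₀ + ν ξ):
  P: 404.7 − 1(322.2) = 82.57
  R: 775.3 − 1(322.2) = 453.1
  Q: 0 + 2(322.2) = 644.3
Total out = 1180 kmol/h; y_R = 453.1 / 1180 = 0.384.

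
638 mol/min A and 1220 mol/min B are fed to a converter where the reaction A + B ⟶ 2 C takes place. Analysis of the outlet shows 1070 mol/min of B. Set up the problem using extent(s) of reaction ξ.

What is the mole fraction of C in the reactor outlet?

0.161

For B: n = n₀ − 1ξ → 1070 = 1220 − 1ξ, giving ξ = 150 mol/min.
Outlet amounts (n = n₀ + ν ξ):
  A: 638 − 1(150) = 488
  B: 1220 − 1(150) = 1070
  C: 0 + 2(150) = 300
Total out = 1858 mol/min; y_C = 300 / 1858 = 0.1615.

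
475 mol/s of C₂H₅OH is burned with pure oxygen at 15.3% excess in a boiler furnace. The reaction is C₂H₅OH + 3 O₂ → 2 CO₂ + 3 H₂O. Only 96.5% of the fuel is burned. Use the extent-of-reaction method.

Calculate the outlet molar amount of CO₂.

Stoichiometric O₂ = 3 × 475 = 1425 mol/s; O₂ fed = 1425 × 1.153 = 1643 mol/s.
Fuel reacted = 0.965 × 475 → ξ = 458.4 mol/s.
Outlet (n = n₀ + ν ξ):
  C₂H₅OH: 475 − 1(458.4) = 16.62
  O₂: 1643 − 3(458.4) = 267.9
  CO₂: 0 + 2(458.4) = 916.8
  H₂O: 0 + 3(458.4) = 1375

917 mol/s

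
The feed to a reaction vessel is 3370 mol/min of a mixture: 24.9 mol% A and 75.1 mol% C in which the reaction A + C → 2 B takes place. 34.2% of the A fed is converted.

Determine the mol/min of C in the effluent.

A reacted = 0.342 × 839.1 = 287 mol/min; ν_A = −1, so ξ = 287/1 = 287 mol/min.
Outlet amounts (n = n₀ + ν ξ):
  A: 839.1 − 1(287) = 552.1
  C: 2531 − 1(287) = 2244
  B: 0 + 2(287) = 574

2240 mol/min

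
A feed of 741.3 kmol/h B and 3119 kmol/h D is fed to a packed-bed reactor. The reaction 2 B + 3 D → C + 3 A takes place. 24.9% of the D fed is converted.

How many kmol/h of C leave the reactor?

259 kmol/h

D reacted = 0.249 × 3119 = 776.6 kmol/h; ν_D = −3, so ξ = 776.6/3 = 258.9 kmol/h.
Outlet amounts (n = n₀ + ν ξ):
  B: 741.3 − 2(258.9) = 223.5
  D: 3119 − 3(258.9) = 2342
  C: 0 + 1(258.9) = 258.9
  A: 0 + 3(258.9) = 776.6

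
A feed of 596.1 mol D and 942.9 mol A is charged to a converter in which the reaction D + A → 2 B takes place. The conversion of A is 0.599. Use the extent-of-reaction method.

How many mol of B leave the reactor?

A reacted = 0.599 × 942.9 = 564.8 mol; ν_A = −1, so ξ = 564.8/1 = 564.8 mol.
Outlet amounts (n = n₀ + ν ξ):
  D: 596.1 − 1(564.8) = 31.3
  A: 942.9 − 1(564.8) = 378.1
  B: 0 + 2(564.8) = 1130

1130 mol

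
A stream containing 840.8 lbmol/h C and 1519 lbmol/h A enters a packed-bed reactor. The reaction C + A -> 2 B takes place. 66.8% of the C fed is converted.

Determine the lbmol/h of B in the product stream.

C reacted = 0.668 × 840.8 = 561.7 lbmol/h; ν_C = −1, so ξ = 561.7/1 = 561.7 lbmol/h.
Outlet amounts (n = n₀ + ν ξ):
  C: 840.8 − 1(561.7) = 279.1
  A: 1519 − 1(561.7) = 957.3
  B: 0 + 2(561.7) = 1123

1120 lbmol/h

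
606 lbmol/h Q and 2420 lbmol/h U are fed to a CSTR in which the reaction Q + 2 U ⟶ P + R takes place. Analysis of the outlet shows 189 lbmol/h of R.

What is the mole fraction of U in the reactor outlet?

For R: n = n₀ + 1ξ → 189 = 0 + 1ξ, giving ξ = 189 lbmol/h.
Outlet amounts (n = n₀ + ν ξ):
  Q: 606 − 1(189) = 417
  U: 2420 − 2(189) = 2042
  P: 0 + 1(189) = 189
  R: 0 + 1(189) = 189
Total out = 2837 lbmol/h; y_U = 2042 / 2837 = 0.7198.

0.72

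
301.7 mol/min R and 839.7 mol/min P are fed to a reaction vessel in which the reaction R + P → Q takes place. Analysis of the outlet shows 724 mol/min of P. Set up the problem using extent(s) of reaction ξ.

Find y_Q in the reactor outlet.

0.113

For P: n = n₀ − 1ξ → 724 = 839.7 − 1ξ, giving ξ = 115.7 mol/min.
Outlet amounts (n = n₀ + ν ξ):
  R: 301.7 − 1(115.7) = 186
  P: 839.7 − 1(115.7) = 724
  Q: 0 + 1(115.7) = 115.7
Total out = 1026 mol/min; y_Q = 115.7 / 1026 = 0.1128.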